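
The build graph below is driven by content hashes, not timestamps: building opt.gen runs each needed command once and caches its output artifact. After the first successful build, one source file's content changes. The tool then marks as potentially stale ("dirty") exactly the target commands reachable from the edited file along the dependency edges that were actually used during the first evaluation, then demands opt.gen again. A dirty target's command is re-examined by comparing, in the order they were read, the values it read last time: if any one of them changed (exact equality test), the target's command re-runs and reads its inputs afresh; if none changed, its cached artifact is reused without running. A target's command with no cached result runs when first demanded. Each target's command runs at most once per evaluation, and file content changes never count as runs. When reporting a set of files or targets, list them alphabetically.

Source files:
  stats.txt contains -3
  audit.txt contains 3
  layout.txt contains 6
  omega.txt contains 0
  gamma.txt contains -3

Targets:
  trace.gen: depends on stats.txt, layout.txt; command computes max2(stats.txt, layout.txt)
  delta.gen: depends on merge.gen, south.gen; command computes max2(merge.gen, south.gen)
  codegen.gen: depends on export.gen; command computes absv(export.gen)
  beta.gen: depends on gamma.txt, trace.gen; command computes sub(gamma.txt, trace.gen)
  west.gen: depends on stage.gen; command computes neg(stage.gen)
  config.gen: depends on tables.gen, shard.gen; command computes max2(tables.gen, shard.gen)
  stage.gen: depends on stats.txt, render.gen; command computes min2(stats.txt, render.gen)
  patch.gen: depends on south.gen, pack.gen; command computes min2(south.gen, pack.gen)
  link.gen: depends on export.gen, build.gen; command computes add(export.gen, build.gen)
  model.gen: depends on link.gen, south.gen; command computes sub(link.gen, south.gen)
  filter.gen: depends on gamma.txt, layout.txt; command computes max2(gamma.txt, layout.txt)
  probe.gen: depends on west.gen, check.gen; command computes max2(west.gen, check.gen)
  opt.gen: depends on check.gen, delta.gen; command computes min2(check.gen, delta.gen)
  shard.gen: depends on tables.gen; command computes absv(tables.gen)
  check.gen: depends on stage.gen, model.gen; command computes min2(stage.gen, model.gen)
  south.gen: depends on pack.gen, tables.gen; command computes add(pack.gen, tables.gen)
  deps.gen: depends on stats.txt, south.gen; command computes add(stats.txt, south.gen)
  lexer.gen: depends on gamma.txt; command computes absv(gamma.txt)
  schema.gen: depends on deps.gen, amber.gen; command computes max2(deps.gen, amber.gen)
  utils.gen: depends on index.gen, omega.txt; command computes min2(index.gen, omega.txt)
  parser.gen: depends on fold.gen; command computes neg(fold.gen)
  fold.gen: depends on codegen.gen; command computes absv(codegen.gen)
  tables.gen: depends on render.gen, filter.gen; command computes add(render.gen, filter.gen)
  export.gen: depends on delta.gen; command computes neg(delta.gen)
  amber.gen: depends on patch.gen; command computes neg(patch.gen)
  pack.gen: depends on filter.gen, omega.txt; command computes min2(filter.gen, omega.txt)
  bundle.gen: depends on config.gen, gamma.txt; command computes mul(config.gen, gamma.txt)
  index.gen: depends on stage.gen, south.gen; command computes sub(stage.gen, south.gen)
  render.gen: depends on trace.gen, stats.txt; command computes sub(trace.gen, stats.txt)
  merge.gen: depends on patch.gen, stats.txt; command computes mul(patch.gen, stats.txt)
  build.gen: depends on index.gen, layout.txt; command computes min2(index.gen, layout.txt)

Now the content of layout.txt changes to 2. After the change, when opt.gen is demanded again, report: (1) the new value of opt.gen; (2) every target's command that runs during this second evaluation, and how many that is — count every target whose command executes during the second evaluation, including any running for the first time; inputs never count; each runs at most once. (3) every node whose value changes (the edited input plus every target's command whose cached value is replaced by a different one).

opt.gen now evaluates to -24.
Run set: build.gen, check.gen, delta.gen, export.gen, filter.gen, index.gen, link.gen, model.gen, opt.gen, pack.gen, patch.gen, render.gen, south.gen, stage.gen, tables.gen, trace.gen (16 run).
Changed values: build.gen, check.gen, delta.gen, export.gen, filter.gen, index.gen, layout.txt, link.gen, model.gen, opt.gen, render.gen, south.gen, tables.gen, trace.gen.
The important point: at merge.gen every value read last time is unchanged, so the dirty flag clears without a run.

Initial pass — values computed on the first demand:
  filter.gen = max2(-3, 6) = 6
  pack.gen = min2(6, 0) = 0
  trace.gen = max2(-3, 6) = 6
  render.gen = sub(6, -3) = 9
  stage.gen = min2(-3, 9) = -3
  tables.gen = add(9, 6) = 15
  south.gen = add(0, 15) = 15
  index.gen = sub(-3, 15) = -18
  build.gen = min2(-18, 6) = -18
  patch.gen = min2(15, 0) = 0
  merge.gen = mul(0, -3) = 0
  delta.gen = max2(0, 15) = 15
  export.gen = neg(15) = -15
  link.gen = add(-15, -18) = -33
  model.gen = sub(-33, 15) = -48
  check.gen = min2(-3, -48) = -48
  opt.gen = min2(-48, 15) = -48

Second demand — change propagation:
  filter.gen: re-runs because layout.txt 6->2; new result 2.
  pack.gen: re-runs because filter.gen 6->2; new result 0 (unchanged).
  trace.gen: re-runs because layout.txt 6->2; new result 2.
  render.gen: re-runs because trace.gen 6->2; new result 5.
  stage.gen: re-runs because render.gen 9->5; new result -3 (unchanged).
  tables.gen: re-runs because render.gen 9->5; filter.gen 6->2; new result 7.
  south.gen: re-runs because tables.gen 15->7; new result 7.
  index.gen: re-runs because south.gen 15->7; new result -10.
  build.gen: re-runs because index.gen -18->-10; layout.txt 6->2; new result -10.
  patch.gen: re-runs because south.gen 15->7; new result 0 (unchanged).
  merge.gen: re-examined; everything it read last time is the same (patch.gen unchanged, stats.txt unchanged) — cache 0 kept, no run.
  delta.gen: re-runs because south.gen 15->7; new result 7.
  export.gen: re-runs because delta.gen 15->7; new result -7.
  link.gen: re-runs because export.gen -15->-7; build.gen -18->-10; new result -17.
  model.gen: re-runs because link.gen -33->-17; south.gen 15->7; new result -24.
  check.gen: re-runs because model.gen -48->-24; new result -24.
  opt.gen: re-runs because check.gen -48->-24; delta.gen 15->7; new result -24.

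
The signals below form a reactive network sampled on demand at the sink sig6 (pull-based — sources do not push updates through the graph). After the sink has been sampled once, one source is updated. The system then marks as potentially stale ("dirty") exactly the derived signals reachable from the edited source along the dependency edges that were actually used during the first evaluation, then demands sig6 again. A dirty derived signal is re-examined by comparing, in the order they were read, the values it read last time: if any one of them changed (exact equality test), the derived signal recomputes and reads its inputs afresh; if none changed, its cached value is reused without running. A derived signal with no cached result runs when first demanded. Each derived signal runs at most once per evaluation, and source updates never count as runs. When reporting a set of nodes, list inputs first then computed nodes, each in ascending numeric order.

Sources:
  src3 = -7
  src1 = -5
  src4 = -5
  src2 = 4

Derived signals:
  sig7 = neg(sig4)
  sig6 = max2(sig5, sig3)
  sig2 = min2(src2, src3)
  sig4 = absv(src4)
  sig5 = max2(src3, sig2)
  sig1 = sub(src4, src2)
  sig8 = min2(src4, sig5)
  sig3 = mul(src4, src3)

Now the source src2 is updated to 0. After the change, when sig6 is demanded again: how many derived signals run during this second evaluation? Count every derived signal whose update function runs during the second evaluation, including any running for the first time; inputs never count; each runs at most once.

Run set: sig2 (1 run).
The important point: sig2 recomputes to an identical value, and the output ends up unchanged.

Initial pass — values computed on the first demand:
  sig2 = min2(4, -7) = -7
  sig3 = mul(-5, -7) = 35
  sig5 = max2(-7, -7) = -7
  sig6 = max2(-7, 35) = 35

Second demand — change propagation:
  sig2: re-runs because src2 4->0; new result -7 (unchanged).
  sig5: re-examined; everything it read last time is the same (src3 unchanged, sig2 unchanged) — cache -7 kept, no run.
  sig6: re-examined; everything it read last time is the same (sig5 unchanged, sig3 unchanged) — cache 35 kept, no run.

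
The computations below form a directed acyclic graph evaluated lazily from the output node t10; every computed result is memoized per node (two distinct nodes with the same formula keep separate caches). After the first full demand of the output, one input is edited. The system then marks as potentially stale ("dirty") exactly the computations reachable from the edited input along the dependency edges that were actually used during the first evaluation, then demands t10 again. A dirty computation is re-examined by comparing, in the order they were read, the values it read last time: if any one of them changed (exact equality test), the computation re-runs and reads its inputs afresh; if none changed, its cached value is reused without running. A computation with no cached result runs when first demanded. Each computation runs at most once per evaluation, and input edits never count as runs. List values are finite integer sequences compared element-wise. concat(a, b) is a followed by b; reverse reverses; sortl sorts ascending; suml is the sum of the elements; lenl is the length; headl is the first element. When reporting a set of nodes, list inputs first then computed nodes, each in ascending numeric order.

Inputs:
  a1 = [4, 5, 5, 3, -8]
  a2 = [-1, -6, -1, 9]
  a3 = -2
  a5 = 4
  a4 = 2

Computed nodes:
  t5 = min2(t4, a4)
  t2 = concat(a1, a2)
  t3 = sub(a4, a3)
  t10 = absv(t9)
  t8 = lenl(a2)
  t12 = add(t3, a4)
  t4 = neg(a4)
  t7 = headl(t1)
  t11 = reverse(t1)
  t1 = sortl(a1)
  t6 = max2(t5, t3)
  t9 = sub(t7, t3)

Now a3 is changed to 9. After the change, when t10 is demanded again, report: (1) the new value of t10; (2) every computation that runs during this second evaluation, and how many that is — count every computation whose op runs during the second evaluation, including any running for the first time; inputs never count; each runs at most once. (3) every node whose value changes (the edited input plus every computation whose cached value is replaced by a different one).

First demand of the output computes:
  t1 = sortl([4, 5, 5, 3, -8]) = [-8, 3, 4, 5, 5]
  t3 = sub(2, -2) = 4
  t7 = headl([-8, 3, 4, 5, 5]) = -8
  t9 = sub(-8, 4) = -12
  t10 = absv(-12) = 12

After the edit, cleaning proceeds:
  t3: a read changed (a3 -2->9) — executes, giving -7.
  t9: a read changed (t3 4->-7) — executes, giving -1.
  t10: a read changed (t9 -12->-1) — executes, giving 1.

Demanding t10 again yields 1.
3 computations run: t3, t9, t10.
The nodes whose values change: a3, t3, t9, t10.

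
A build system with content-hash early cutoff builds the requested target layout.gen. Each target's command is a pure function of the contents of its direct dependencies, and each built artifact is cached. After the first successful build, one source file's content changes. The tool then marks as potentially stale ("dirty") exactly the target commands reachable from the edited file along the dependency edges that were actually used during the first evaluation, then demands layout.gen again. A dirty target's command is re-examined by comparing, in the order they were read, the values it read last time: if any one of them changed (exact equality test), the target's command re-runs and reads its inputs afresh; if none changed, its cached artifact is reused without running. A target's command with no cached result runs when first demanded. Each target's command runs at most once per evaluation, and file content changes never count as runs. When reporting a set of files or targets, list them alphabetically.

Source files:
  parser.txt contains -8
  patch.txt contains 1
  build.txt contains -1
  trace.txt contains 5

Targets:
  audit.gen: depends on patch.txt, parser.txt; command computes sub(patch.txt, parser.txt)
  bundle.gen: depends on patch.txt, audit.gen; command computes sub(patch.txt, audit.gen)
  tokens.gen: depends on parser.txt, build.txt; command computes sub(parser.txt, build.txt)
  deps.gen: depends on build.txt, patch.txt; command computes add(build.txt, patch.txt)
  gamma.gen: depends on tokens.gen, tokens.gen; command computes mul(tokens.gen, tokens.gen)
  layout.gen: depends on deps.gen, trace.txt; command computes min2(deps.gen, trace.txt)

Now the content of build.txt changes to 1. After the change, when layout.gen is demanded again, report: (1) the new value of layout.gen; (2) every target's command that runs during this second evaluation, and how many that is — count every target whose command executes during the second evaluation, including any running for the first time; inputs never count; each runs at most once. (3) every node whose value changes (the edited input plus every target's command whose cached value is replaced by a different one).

First evaluation (everything demanded from the output):
  deps.gen = add(-1, 1) = 0
  layout.gen = min2(0, 5) = 0

Propagation after the edit:
  deps.gen: runs — build.txt -1->1; result 2.
  layout.gen: runs — deps.gen 0->2; result 2.

New value of layout.gen: 2.
Target commands that run: deps.gen, layout.gen — 2 in total.
Values that change: build.txt, deps.gen, layout.gen.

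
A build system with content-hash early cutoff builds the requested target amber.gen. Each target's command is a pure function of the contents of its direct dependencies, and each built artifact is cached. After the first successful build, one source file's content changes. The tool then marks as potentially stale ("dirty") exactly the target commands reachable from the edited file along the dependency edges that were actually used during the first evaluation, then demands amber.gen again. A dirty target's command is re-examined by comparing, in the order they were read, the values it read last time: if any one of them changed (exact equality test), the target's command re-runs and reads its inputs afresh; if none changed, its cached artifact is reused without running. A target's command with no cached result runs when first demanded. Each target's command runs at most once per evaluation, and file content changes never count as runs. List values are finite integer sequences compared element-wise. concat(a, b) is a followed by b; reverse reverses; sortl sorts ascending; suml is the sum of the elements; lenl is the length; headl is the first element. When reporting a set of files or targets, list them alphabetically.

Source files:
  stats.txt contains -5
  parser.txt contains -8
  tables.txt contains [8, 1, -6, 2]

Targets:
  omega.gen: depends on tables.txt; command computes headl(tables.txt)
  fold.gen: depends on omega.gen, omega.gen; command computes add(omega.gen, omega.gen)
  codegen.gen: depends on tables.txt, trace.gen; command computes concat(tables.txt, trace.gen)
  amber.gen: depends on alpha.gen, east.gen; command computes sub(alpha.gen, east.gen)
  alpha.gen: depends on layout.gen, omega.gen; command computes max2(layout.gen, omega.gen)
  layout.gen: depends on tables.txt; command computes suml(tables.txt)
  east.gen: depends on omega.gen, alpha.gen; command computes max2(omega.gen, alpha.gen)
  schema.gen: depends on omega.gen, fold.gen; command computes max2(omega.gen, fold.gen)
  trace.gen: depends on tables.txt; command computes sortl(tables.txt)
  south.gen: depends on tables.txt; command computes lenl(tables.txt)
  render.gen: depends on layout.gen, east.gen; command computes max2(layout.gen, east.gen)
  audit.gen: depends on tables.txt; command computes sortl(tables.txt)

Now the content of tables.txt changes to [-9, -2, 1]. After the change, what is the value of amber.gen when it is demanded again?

First evaluation (everything demanded from the output):
  layout.gen = suml([8, 1, -6, 2]) = 5
  omega.gen = headl([8, 1, -6, 2]) = 8
  alpha.gen = max2(5, 8) = 8
  east.gen = max2(8, 8) = 8
  amber.gen = sub(8, 8) = 0

Propagation after the edit:
  layout.gen: runs — tables.txt [8, 1, -6, 2]->[-9, -2, 1]; result -10.
  omega.gen: runs — tables.txt [8, 1, -6, 2]->[-9, -2, 1]; result -9.
  alpha.gen: runs — layout.gen 5->-10; omega.gen 8->-9; result -9.
  east.gen: runs — omega.gen 8->-9; alpha.gen 8->-9; result -9.
  amber.gen: runs — alpha.gen 8->-9; east.gen 8->-9; result 0 (same value as before).

New value of amber.gen: 0.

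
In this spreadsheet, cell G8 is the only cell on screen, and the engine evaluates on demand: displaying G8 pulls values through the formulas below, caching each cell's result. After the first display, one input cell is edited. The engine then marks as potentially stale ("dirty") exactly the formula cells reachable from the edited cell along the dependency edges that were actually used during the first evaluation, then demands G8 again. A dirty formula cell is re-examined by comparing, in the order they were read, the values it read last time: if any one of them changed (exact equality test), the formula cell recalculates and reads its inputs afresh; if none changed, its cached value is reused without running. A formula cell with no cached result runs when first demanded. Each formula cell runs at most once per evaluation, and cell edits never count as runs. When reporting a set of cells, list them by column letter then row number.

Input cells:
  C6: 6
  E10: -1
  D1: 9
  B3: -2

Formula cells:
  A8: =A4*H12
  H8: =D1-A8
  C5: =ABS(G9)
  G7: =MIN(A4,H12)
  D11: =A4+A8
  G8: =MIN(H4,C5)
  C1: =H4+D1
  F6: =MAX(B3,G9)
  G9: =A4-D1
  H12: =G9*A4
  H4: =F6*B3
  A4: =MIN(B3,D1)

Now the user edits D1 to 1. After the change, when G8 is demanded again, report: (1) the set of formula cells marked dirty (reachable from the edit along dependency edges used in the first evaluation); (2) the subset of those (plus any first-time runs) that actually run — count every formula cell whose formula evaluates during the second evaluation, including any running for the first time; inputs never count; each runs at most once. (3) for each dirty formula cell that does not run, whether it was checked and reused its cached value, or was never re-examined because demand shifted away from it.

Dirty set: A4, C5, F6, G8, G9, H4.
Run set: A4, C5, F6, G8, G9 (5 run).
Re-examined without running (cache reused): H4.
The important point: at H4 every value read last time is unchanged, so the dirty flag clears without a run.

Initial pass — values computed on the first demand:
  A4 = MIN(-2, 9) = -2
  G9 = -2 - 9 = -11
  C5 = ABS(-11) = 11
  F6 = MAX(-2, -11) = -2
  H4 = -2 * -2 = 4
  G8 = MIN(4, 11) = 4

Second demand — change propagation:
  A4: re-runs because D1 9->1; new result -2 (unchanged).
  G9: re-runs because D1 9->1; new result -3.
  C5: re-runs because G9 -11->-3; new result 3.
  F6: re-runs because G9 -11->-3; new result -2 (unchanged).
  H4: re-examined; everything it read last time is the same (F6 unchanged, B3 unchanged) — cache 4 kept, no run.
  G8: re-runs because C5 11->3; new result 3.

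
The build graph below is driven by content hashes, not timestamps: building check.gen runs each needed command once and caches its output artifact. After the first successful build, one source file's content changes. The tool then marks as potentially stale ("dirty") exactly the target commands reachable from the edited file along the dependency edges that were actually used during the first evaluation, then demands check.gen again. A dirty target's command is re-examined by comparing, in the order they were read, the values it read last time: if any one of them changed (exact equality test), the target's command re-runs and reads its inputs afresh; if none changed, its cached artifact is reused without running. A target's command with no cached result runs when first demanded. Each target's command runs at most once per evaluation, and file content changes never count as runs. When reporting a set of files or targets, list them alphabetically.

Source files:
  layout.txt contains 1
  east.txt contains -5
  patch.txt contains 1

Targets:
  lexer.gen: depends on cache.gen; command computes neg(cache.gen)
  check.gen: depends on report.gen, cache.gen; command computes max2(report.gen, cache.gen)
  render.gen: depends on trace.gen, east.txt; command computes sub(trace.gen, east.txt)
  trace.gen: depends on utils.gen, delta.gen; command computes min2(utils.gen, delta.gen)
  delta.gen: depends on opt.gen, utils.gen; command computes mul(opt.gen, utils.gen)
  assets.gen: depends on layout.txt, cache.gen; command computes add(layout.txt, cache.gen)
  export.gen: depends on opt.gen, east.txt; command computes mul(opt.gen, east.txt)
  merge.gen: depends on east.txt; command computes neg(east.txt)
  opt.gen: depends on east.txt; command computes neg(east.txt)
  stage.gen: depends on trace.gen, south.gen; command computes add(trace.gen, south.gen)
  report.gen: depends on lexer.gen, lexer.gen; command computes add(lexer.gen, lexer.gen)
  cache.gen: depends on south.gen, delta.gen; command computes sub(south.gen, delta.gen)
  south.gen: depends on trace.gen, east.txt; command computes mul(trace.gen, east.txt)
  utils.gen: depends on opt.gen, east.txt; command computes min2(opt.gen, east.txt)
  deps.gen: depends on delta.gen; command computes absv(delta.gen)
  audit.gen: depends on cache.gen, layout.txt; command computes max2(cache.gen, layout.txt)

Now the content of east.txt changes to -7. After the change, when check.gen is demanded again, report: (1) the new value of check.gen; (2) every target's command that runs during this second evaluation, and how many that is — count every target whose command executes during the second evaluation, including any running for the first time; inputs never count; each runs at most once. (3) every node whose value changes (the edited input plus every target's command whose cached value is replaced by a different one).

check.gen now evaluates to 392.
Run set: cache.gen, check.gen, delta.gen, lexer.gen, opt.gen, report.gen, south.gen, trace.gen, utils.gen (9 run).
Changed values: cache.gen, check.gen, delta.gen, east.txt, lexer.gen, opt.gen, report.gen, south.gen, trace.gen, utils.gen.

Initial pass — values computed on the first demand:
  opt.gen = neg(-5) = 5
  utils.gen = min2(5, -5) = -5
  delta.gen = mul(5, -5) = -25
  trace.gen = min2(-5, -25) = -25
  south.gen = mul(-25, -5) = 125
  cache.gen = sub(125, -25) = 150
  lexer.gen = neg(150) = -150
  report.gen = add(-150, -150) = -300
  check.gen = max2(-300, 150) = 150

Second demand — change propagation:
  opt.gen: re-runs because east.txt -5->-7; new result 7.
  utils.gen: re-runs because opt.gen 5->7; east.txt -5->-7; new result -7.
  delta.gen: re-runs because opt.gen 5->7; utils.gen -5->-7; new result -49.
  trace.gen: re-runs because utils.gen -5->-7; delta.gen -25->-49; new result -49.
  south.gen: re-runs because trace.gen -25->-49; east.txt -5->-7; new result 343.
  cache.gen: re-runs because south.gen 125->343; delta.gen -25->-49; new result 392.
  lexer.gen: re-runs because cache.gen 150->392; new result -392.
  report.gen: re-runs because lexer.gen -150->-392; lexer.gen -150->-392; new result -784.
  check.gen: re-runs because report.gen -300->-784; cache.gen 150->392; new result 392.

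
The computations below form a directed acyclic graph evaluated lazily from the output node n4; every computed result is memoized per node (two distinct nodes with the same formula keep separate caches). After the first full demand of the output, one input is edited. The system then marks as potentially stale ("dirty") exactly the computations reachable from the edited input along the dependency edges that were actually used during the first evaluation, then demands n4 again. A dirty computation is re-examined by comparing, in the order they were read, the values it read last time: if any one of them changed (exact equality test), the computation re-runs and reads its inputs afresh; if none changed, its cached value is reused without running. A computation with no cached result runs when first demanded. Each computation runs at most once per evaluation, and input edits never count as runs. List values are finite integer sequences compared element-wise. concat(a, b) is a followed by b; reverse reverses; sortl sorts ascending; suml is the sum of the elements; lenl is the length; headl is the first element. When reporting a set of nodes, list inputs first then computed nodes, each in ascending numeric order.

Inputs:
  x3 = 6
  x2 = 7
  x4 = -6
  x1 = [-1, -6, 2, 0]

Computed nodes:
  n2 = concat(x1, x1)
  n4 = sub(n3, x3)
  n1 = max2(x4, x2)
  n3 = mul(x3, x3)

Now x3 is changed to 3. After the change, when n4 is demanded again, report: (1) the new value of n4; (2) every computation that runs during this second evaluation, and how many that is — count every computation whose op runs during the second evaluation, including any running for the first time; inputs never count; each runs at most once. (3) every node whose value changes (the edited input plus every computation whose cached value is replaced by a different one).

First demand of the output computes:
  n3 = mul(6, 6) = 36
  n4 = sub(36, 6) = 30

After the edit, cleaning proceeds:
  n3: a read changed (x3 6->3; x3 6->3) — executes, giving 9.
  n4: a read changed (n3 36->9; x3 6->3) — executes, giving 6.

Demanding n4 again yields 6.
2 computations run: n3, n4.
The nodes whose values change: x3, n3, n4.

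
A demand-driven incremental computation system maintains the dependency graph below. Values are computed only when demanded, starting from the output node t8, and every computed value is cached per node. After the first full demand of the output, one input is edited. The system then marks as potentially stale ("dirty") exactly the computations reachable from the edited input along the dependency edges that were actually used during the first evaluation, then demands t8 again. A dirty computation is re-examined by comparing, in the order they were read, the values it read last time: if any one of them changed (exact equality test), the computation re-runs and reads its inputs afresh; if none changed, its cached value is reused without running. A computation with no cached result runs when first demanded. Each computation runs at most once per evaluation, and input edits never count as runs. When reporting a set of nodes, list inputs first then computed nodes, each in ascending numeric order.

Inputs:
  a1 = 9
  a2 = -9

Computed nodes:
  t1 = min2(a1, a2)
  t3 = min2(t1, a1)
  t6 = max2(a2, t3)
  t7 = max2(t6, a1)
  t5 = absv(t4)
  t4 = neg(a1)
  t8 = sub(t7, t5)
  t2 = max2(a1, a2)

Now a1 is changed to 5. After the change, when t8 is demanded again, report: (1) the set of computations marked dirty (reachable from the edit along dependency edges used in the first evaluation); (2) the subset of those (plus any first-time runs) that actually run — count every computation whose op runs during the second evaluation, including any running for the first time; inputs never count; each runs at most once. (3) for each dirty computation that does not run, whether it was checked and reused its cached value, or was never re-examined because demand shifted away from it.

First evaluation (everything demanded from the output):
  t1 = min2(9, -9) = -9
  t3 = min2(-9, 9) = -9
  t4 = neg(9) = -9
  t5 = absv(-9) = 9
  t6 = max2(-9, -9) = -9
  t7 = max2(-9, 9) = 9
  t8 = sub(9, 9) = 0

Propagation after the edit:
  t1: runs — a1 9->5; result -9 (same value as before).
  t3: runs — a1 9->5; result -9 (same value as before).
  t4: runs — a1 9->5; result -5.
  t5: runs — t4 -9->-5; result 5.
  t6: checked — values it read are unchanged (a2 unchanged, t3 unchanged); reused cached -9 without running.
  t7: runs — a1 9->5; result 5.
  t8: runs — t7 9->5; t5 9->5; result 0 (same value as before).

Key observation: the cutoff stops propagation at t6 — its inputs' values are unchanged, so it reuses its cache.

Marked dirty: t1, t3, t4, t5, t6, t7, t8.
Computations that run: t1, t3, t4, t5, t7, t8 — 6 in total.
Checked but reused from cache: t6.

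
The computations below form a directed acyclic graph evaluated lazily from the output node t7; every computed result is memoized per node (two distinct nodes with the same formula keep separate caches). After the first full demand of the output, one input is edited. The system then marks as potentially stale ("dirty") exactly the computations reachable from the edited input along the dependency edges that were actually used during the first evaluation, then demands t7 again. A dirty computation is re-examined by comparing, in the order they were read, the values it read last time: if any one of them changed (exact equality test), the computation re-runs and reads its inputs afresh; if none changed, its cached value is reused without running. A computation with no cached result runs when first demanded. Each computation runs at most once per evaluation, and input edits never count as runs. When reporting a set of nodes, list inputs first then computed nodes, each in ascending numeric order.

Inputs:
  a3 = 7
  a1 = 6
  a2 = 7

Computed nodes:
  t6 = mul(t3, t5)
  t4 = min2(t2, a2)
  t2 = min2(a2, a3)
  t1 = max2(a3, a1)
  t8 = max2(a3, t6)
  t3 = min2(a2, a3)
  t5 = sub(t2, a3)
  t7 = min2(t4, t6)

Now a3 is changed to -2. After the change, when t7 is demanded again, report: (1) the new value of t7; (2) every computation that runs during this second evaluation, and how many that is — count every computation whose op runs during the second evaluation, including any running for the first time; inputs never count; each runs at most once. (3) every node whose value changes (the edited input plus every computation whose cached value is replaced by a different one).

Demanding t7 again yields -2.
6 computations run: t2, t3, t4, t5, t6, t7.
The nodes whose values change: a3, t2, t3, t4, t7.

First demand of the output computes:
  t2 = min2(7, 7) = 7
  t3 = min2(7, 7) = 7
  t4 = min2(7, 7) = 7
  t5 = sub(7, 7) = 0
  t6 = mul(7, 0) = 0
  t7 = min2(7, 0) = 0

After the edit, cleaning proceeds:
  t2: a read changed (a3 7->-2) — executes, giving -2.
  t3: a read changed (a3 7->-2) — executes, giving -2.
  t4: a read changed (t2 7->-2) — executes, giving -2.
  t5: a read changed (t2 7->-2; a3 7->-2) — executes, giving 0 — identical to its old value.
  t6: a read changed (t3 7->-2) — executes, giving 0 — identical to its old value.
  t7: a read changed (t4 7->-2) — executes, giving -2.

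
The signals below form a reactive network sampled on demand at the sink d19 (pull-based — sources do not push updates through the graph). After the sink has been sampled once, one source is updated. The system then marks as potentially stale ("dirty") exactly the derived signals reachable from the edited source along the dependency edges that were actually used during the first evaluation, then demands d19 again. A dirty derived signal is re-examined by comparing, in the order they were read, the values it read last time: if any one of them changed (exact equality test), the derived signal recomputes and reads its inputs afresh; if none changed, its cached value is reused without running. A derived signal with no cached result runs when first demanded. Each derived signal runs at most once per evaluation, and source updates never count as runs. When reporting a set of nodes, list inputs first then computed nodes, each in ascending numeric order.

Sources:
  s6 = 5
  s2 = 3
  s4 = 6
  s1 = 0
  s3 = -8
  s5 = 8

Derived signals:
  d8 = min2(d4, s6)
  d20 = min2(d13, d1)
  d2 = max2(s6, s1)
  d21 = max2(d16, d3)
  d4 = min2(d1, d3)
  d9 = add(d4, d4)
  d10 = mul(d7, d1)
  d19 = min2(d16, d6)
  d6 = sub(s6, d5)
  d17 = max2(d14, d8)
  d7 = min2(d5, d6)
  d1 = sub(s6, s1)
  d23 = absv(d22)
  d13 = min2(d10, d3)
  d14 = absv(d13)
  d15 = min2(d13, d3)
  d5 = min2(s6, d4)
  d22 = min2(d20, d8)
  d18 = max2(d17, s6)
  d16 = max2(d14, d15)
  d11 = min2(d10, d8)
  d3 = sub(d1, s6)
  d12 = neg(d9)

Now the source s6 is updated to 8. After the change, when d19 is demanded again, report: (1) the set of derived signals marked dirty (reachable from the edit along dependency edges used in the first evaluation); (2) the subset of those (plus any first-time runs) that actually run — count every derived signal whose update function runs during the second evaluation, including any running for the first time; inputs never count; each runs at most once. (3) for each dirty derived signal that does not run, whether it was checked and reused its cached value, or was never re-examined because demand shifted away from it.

Dirty set: d1, d3, d4, d5, d6, d7, d10, d13, d14, d15, d16, d19.
Run set: d1, d3, d4, d5, d6, d7, d10, d19 (8 run).
Re-examined without running (cache reused): d13, d14, d15, d16.
The important point: at d13 every value read last time is unchanged, so the dirty flag clears without a run.

Initial pass — values computed on the first demand:
  d1 = sub(5, 0) = 5
  d3 = sub(5, 5) = 0
  d4 = min2(5, 0) = 0
  d5 = min2(5, 0) = 0
  d6 = sub(5, 0) = 5
  d7 = min2(0, 5) = 0
  d10 = mul(0, 5) = 0
  d13 = min2(0, 0) = 0
  d14 = absv(0) = 0
  d15 = min2(0, 0) = 0
  d16 = max2(0, 0) = 0
  d19 = min2(0, 5) = 0

Second demand — change propagation:
  d1: re-runs because s6 5->8; new result 8.
  d3: re-runs because d1 5->8; s6 5->8; new result 0 (unchanged).
  d4: re-runs because d1 5->8; new result 0 (unchanged).
  d5: re-runs because s6 5->8; new result 0 (unchanged).
  d6: re-runs because s6 5->8; new result 8.
  d7: re-runs because d6 5->8; new result 0 (unchanged).
  d10: re-runs because d1 5->8; new result 0 (unchanged).
  d13: re-examined; everything it read last time is the same (d10 unchanged, d3 unchanged) — cache 0 kept, no run.
  d14: re-examined; everything it read last time is the same (d13 unchanged) — cache 0 kept, no run.
  d15: re-examined; everything it read last time is the same (d13 unchanged, d3 unchanged) — cache 0 kept, no run.
  d16: re-examined; everything it read last time is the same (d14 unchanged, d15 unchanged) — cache 0 kept, no run.
  d19: re-runs because d6 5->8; new result 0 (unchanged).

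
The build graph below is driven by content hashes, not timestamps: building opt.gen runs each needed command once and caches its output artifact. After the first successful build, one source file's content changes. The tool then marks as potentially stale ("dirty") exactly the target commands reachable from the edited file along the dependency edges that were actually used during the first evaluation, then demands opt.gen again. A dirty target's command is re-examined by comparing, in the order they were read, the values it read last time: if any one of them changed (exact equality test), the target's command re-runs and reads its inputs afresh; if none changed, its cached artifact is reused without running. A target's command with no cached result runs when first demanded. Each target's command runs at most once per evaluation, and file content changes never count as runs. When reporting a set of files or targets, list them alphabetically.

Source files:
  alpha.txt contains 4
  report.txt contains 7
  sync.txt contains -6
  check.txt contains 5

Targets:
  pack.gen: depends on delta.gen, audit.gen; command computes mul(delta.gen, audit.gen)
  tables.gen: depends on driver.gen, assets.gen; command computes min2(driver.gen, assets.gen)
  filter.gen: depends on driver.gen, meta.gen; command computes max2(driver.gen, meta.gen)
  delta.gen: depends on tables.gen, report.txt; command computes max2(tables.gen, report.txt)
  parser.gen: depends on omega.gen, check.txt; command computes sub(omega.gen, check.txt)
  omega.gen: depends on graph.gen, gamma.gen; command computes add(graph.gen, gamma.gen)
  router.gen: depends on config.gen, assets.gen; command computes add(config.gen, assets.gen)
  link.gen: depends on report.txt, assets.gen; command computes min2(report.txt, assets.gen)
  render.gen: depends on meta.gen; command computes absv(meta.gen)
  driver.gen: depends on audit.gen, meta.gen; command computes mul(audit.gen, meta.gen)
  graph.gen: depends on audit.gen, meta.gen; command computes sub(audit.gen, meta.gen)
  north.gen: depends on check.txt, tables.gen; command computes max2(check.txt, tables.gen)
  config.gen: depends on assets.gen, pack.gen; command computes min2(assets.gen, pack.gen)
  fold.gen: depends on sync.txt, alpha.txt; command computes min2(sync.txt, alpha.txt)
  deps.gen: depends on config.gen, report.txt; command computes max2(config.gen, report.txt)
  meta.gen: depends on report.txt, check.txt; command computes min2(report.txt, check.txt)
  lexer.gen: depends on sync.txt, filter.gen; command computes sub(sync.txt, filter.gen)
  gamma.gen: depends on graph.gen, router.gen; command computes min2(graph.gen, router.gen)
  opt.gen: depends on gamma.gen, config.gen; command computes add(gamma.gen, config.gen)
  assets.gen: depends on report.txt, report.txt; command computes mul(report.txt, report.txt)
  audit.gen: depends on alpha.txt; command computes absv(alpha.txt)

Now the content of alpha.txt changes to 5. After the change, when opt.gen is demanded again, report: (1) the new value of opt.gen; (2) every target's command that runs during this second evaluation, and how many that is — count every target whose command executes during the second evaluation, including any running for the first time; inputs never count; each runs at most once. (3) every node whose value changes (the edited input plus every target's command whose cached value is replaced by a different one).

opt.gen now evaluates to 49.
Run set: audit.gen, config.gen, delta.gen, driver.gen, gamma.gen, graph.gen, opt.gen, pack.gen, tables.gen (9 run).
Changed values: alpha.txt, audit.gen, delta.gen, driver.gen, gamma.gen, graph.gen, opt.gen, pack.gen, tables.gen.
The important point: at router.gen every value read last time is unchanged, so the dirty flag clears without a run.

Initial pass — values computed on the first demand:
  assets.gen = mul(7, 7) = 49
  audit.gen = absv(4) = 4
  meta.gen = min2(7, 5) = 5
  driver.gen = mul(4, 5) = 20
  graph.gen = sub(4, 5) = -1
  tables.gen = min2(20, 49) = 20
  delta.gen = max2(20, 7) = 20
  pack.gen = mul(20, 4) = 80
  config.gen = min2(49, 80) = 49
  router.gen = add(49, 49) = 98
  gamma.gen = min2(-1, 98) = -1
  opt.gen = add(-1, 49) = 48

Second demand — change propagation:
  audit.gen: re-runs because alpha.txt 4->5; new result 5.
  driver.gen: re-runs because audit.gen 4->5; new result 25.
  graph.gen: re-runs because audit.gen 4->5; new result 0.
  tables.gen: re-runs because driver.gen 20->25; new result 25.
  delta.gen: re-runs because tables.gen 20->25; new result 25.
  pack.gen: re-runs because delta.gen 20->25; audit.gen 4->5; new result 125.
  config.gen: re-runs because pack.gen 80->125; new result 49 (unchanged).
  router.gen: re-examined; everything it read last time is the same (config.gen unchanged, assets.gen unchanged) — cache 98 kept, no run.
  gamma.gen: re-runs because graph.gen -1->0; new result 0.
  opt.gen: re-runs because gamma.gen -1->0; new result 49.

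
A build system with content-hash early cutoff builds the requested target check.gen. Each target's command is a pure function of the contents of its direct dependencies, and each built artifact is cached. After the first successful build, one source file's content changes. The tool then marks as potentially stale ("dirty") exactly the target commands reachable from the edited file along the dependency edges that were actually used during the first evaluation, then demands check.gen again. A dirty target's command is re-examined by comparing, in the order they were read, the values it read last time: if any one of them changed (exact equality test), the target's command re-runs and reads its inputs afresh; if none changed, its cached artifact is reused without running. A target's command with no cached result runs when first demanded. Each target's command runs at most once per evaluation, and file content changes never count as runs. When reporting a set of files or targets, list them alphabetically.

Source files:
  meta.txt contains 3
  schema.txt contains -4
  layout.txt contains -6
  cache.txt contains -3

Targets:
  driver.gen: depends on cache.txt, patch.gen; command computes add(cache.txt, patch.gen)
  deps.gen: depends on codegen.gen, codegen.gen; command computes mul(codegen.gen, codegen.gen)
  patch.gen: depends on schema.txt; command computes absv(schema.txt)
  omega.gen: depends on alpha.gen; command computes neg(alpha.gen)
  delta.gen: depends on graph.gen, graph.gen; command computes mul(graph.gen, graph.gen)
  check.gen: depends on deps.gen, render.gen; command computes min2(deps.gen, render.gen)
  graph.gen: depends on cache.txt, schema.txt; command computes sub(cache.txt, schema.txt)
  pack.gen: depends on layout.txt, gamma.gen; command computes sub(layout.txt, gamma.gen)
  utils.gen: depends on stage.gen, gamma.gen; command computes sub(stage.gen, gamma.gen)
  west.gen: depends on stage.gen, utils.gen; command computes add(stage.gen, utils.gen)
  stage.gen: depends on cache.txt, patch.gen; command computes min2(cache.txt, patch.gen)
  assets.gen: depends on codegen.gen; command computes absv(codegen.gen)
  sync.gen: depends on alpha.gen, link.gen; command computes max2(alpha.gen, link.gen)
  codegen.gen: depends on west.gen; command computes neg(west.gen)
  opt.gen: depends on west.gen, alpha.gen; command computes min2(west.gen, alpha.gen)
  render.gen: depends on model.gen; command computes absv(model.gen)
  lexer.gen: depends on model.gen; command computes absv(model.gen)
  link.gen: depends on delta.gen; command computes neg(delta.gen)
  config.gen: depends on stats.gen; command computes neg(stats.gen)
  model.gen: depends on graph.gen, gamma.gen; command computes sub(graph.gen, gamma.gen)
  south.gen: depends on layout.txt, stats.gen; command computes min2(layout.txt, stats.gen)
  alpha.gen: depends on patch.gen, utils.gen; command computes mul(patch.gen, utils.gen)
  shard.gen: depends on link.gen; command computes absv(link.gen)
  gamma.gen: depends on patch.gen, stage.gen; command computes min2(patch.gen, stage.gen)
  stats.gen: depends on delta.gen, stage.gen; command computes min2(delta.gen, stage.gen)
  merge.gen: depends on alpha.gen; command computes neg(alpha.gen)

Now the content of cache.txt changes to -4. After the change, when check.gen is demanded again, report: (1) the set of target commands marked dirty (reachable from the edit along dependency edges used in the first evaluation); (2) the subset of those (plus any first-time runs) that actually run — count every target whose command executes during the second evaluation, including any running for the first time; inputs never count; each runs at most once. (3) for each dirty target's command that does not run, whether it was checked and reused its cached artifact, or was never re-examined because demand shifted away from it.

Marked dirty: check.gen, codegen.gen, deps.gen, gamma.gen, graph.gen, model.gen, render.gen, stage.gen, utils.gen, west.gen.
Target commands that run: check.gen, codegen.gen, deps.gen, gamma.gen, graph.gen, model.gen, stage.gen, utils.gen, west.gen — 9 in total.
Checked but reused from cache: render.gen.
Key observation: the cutoff stops propagation at render.gen — its inputs' values are unchanged, so it reuses its cache.

First evaluation (everything demanded from the output):
  graph.gen = sub(-3, -4) = 1
  patch.gen = absv(-4) = 4
  stage.gen = min2(-3, 4) = -3
  gamma.gen = min2(4, -3) = -3
  model.gen = sub(1, -3) = 4
  render.gen = absv(4) = 4
  utils.gen = sub(-3, -3) = 0
  west.gen = add(-3, 0) = -3
  codegen.gen = neg(-3) = 3
  deps.gen = mul(3, 3) = 9
  check.gen = min2(9, 4) = 4

Propagation after the edit:
  graph.gen: runs — cache.txt -3->-4; result 0.
  stage.gen: runs — cache.txt -3->-4; result -4.
  gamma.gen: runs — stage.gen -3->-4; result -4.
  model.gen: runs — graph.gen 1->0; gamma.gen -3->-4; result 4 (same value as before).
  render.gen: checked — values it read are unchanged (model.gen unchanged); reused cached 4 without running.
  utils.gen: runs — stage.gen -3->-4; gamma.gen -3->-4; result 0 (same value as before).
  west.gen: runs — stage.gen -3->-4; result -4.
  codegen.gen: runs — west.gen -3->-4; result 4.
  deps.gen: runs — codegen.gen 3->4; codegen.gen 3->4; result 16.
  check.gen: runs — deps.gen 9->16; result 4 (same value as before).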